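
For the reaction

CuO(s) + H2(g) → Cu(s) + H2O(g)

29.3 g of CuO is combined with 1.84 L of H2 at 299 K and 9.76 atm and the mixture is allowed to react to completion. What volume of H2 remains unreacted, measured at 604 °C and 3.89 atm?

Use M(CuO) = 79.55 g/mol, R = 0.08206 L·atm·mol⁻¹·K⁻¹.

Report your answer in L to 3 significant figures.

6.73 L

n(CuO) = 29.3 / 79.55 = 0.3683 mol
n(H2) = PV/RT = (9.76 × 1.84) / (0.08206 × 299) = 0.7319 mol
For 0.3683 mol CuO, stoichiometry requires (1/1) × 0.3683 = 0.3683 mol H2; 0.7319 mol is available, so CuO is limiting.
n(H2) consumed = (1/1) × 0.3683 = 0.3683 mol; remaining = 0.7319 − 0.3683 = 0.3636 mol
V(H2) = nRT/P = 0.3636 × 0.08206 × 877.15 / 3.89 = 6.728 L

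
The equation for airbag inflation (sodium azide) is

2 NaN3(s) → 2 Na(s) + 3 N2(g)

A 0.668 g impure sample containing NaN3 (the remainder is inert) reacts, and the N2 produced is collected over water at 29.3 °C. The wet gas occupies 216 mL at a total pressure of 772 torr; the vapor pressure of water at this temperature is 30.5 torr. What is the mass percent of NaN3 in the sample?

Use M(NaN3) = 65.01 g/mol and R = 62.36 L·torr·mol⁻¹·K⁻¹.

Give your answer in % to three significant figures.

P(N2) = 772 − 30.5 = 741.5 torr
n(N2) = PV/RT = (741.5 × 0.2160) / (62.36 × 302.45) = 0.008492 mol
n(NaN3) = (2/3) × 0.008492 = 0.005661 mol
m(NaN3) = 0.005661 × 65.01 = 0.3680 g
%NaN3 = 0.3680 / 0.668 × 100 = 55.09%

55.1 %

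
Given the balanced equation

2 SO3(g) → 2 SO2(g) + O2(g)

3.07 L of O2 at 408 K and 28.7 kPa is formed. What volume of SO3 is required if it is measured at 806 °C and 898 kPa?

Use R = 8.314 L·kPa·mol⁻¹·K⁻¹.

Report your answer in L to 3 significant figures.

n(O2) = PV/RT = (28.7 × 3.07) / (8.314 × 408) = 0.02597 mol
n(SO3) = (2/1) × 0.02597 = 0.05194 mol
V = nRT/P = 0.05194 × 8.314 × 1079.15 / 898 = 0.5189 L

0.519 L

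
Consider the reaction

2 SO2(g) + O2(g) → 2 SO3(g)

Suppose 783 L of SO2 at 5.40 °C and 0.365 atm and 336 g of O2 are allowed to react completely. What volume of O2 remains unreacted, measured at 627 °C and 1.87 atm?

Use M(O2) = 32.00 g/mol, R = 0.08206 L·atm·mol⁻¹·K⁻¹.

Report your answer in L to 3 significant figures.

168 L

n(SO2) = PV/RT = (0.365 × 783) / (0.08206 × 278.55) = 12.50 mol
n(O2) = 336 / 32.00 = 10.50 mol
For 12.50 mol SO2, stoichiometry requires (1/2) × 12.50 = 6.250 mol O2; 10.50 mol is available, so SO2 is limiting.
n(O2) consumed = (1/2) × 12.50 = 6.250 mol; remaining = 10.50 − 6.250 = 4.250 mol
V(O2) = nRT/P = 4.250 × 0.08206 × 900.15 / 1.87 = 167.9 L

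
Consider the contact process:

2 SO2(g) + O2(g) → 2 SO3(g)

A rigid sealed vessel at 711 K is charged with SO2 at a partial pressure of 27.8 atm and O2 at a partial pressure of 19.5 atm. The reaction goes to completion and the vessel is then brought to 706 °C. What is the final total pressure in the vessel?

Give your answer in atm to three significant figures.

At constant V, partial pressures at 711 K are proportional to moles, so apply stoichiometry directly to pressures.
P(O2) required for 27.8 atm of SO2 = (1/2) × 27.8 = 13.90 atm; available 19.5 atm, so SO2 is limiting.
P(O2) remaining = 19.5 − (1/2) × 27.8 = 5.600 atm
P(gaseous products) = (2)/2 × 27.8 = 27.80 atm
P_total at 711 K = 5.600 + 27.80 = 33.40 atm
Scaling to 706 °C: P = 33.40 × 979.15/711 = 46.00 atm

46.0 atm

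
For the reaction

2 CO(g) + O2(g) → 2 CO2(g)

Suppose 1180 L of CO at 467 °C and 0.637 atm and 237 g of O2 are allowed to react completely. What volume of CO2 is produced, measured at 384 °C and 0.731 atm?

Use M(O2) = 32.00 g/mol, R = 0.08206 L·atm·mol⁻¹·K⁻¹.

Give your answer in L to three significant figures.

913 L

n(CO) = PV/RT = (0.637 × 1180) / (0.08206 × 740.15) = 12.38 mol
n(O2) = 237 / 32.00 = 7.406 mol
For 12.38 mol CO, stoichiometry requires (1/2) × 12.38 = 6.190 mol O2; 7.406 mol is available, so CO is limiting.
n(CO2) = (2/2) × 12.38 = 12.38 mol
V(CO2) = nRT/P = 12.38 × 0.08206 × 657.15 / 0.731 = 913.3 L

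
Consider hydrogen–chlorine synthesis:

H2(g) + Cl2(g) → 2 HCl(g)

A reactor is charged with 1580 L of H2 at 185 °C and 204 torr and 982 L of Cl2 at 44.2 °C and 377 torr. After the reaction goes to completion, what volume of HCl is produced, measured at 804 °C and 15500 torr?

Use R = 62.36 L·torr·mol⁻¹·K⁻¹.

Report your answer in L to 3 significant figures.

n(H2) = PV/RT = (204 × 1580) / (62.36 × 458.15) = 11.28 mol
n(Cl2) = PV/RT = (377 × 982) / (62.36 × 317.35) = 18.71 mol
For 11.28 mol H2, stoichiometry requires (1/1) × 11.28 = 11.28 mol Cl2; 18.71 mol is available, so H2 is limiting.
n(HCl) = (2/1) × 11.28 = 22.56 mol
V(HCl) = nRT/P = 22.56 × 62.36 × 1077.15 / 15500 = 97.77 L

97.8 L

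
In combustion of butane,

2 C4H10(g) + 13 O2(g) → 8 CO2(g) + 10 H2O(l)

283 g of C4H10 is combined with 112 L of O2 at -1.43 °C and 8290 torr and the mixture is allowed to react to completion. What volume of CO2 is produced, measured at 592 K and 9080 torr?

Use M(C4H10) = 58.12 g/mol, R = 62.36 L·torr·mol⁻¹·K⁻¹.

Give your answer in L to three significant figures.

n(C4H10) = 283 / 58.12 = 4.869 mol
n(O2) = PV/RT = (8290 × 112) / (62.36 × 271.72) = 54.80 mol
For 4.869 mol C4H10, stoichiometry requires (13/2) × 4.869 = 31.65 mol O2; 54.80 mol is available, so C4H10 is limiting.
n(CO2) = (8/2) × 4.869 = 19.48 mol
V(CO2) = nRT/P = 19.48 × 62.36 × 592 / 9080 = 79.20 L

79.2 L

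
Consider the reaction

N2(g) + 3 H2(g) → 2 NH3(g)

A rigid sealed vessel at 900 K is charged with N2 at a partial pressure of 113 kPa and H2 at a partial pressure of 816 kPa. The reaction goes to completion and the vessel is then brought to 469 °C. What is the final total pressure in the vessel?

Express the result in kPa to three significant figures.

With V and T fixed, P_i ∝ n_i, so the mole ratios apply directly to partial pressures at 900 K.
P(H2) required for 113 kPa of N2 = (3/1) × 113 = 339.0 kPa; available 816 kPa, so N2 is limiting.
P(H2) remaining = 816 − (3/1) × 113 = 477.0 kPa
P(gaseous products) = (2)/1 × 113 = 226.0 kPa
P_total at 900 K = 477.0 + 226.0 = 703.0 kPa
Scaling to 469 °C: P = 703.0 × 742.15/900 = 579.7 kPa

580 kPa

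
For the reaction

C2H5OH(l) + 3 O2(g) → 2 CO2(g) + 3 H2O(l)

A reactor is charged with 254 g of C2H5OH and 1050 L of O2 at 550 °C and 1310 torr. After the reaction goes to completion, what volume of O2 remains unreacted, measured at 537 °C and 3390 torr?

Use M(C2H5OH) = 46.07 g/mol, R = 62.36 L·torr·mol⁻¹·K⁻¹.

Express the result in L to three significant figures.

n(C2H5OH) = 254 / 46.07 = 5.513 mol
n(O2) = PV/RT = (1310 × 1050) / (62.36 × 823.15) = 26.80 mol
For 5.513 mol C2H5OH, stoichiometry requires (3/1) × 5.513 = 16.54 mol O2; 26.80 mol is available, so C2H5OH is limiting.
n(O2) consumed = (3/1) × 5.513 = 16.54 mol; remaining = 26.80 − 16.54 = 10.26 mol
V(O2) = nRT/P = 10.26 × 62.36 × 810.15 / 3390 = 152.9 L

153 L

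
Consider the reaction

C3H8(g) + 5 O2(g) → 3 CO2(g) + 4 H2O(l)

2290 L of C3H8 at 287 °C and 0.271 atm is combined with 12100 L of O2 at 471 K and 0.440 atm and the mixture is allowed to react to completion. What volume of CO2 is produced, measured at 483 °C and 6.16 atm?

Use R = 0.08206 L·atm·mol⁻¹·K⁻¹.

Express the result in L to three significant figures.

n(C3H8) = PV/RT = (0.271 × 2290) / (0.08206 × 560.15) = 13.50 mol
n(O2) = PV/RT = (0.440 × 12100) / (0.08206 × 471) = 137.7 mol
For 13.50 mol C3H8, stoichiometry requires (5/1) × 13.50 = 67.50 mol O2; 137.7 mol is available, so C3H8 is limiting.
n(CO2) = (3/1) × 13.50 = 40.50 mol
V(CO2) = nRT/P = 40.50 × 0.08206 × 756.15 / 6.16 = 408.0 L

408 L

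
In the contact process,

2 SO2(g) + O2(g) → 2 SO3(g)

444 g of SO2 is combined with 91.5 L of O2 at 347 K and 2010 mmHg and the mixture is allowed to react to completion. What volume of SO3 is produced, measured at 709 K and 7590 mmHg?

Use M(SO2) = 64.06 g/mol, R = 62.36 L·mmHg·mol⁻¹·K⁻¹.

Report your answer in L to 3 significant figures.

40.4 L

n(SO2) = 444 / 64.06 = 6.931 mol
n(O2) = PV/RT = (2010 × 91.5) / (62.36 × 347) = 8.499 mol
For 6.931 mol SO2, stoichiometry requires (1/2) × 6.931 = 3.466 mol O2; 8.499 mol is available, so SO2 is limiting.
n(SO3) = (2/2) × 6.931 = 6.931 mol
V(SO3) = nRT/P = 6.931 × 62.36 × 709 / 7590 = 40.37 L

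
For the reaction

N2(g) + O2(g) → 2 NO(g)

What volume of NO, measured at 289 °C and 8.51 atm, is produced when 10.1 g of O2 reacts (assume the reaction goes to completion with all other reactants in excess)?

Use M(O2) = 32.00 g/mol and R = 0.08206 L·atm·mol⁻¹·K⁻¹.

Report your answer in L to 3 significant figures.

n(O2) = 10.10 / 32.00 = 0.3156 mol
n(NO) = (2/1) × 0.3156 = 0.6312 mol
V = nRT/P = 0.6312 × 0.08206 × 562.15 / 8.51 = 3.422 L

3.42 L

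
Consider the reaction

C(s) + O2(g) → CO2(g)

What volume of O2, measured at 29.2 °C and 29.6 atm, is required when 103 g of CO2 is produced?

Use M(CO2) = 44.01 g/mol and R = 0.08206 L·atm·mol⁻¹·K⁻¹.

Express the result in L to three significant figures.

n(CO2) = 103.0 / 44.01 = 2.340 mol
n(O2) = (1/1) × 2.340 = 2.340 mol
V = nRT/P = 2.340 × 0.08206 × 302.35 / 29.6 = 1.961 L

1.96 L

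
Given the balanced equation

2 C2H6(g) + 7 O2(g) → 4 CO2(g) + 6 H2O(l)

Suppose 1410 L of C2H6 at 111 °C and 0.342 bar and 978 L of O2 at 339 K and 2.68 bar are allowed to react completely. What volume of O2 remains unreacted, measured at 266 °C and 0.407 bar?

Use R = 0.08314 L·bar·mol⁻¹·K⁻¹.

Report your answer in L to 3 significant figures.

4420 L

n(C2H6) = PV/RT = (0.342 × 1410) / (0.08314 × 384.15) = 15.10 mol
n(O2) = PV/RT = (2.68 × 978) / (0.08314 × 339) = 93.00 mol
For 15.10 mol C2H6, stoichiometry requires (7/2) × 15.10 = 52.85 mol O2; 93.00 mol is available, so C2H6 is limiting.
n(O2) consumed = (7/2) × 15.10 = 52.85 mol; remaining = 93.00 − 52.85 = 40.15 mol
V(O2) = nRT/P = 40.15 × 0.08314 × 539.15 / 0.407 = 4422 L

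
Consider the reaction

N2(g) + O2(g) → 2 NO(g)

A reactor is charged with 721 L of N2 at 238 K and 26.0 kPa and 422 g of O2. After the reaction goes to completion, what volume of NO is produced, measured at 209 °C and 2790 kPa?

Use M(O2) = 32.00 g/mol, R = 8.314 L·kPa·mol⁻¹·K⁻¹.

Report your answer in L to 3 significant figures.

n(N2) = PV/RT = (26.0 × 721) / (8.314 × 238) = 9.474 mol
n(O2) = 422 / 32.00 = 13.19 mol
For 9.474 mol N2, stoichiometry requires (1/1) × 9.474 = 9.474 mol O2; 13.19 mol is available, so N2 is limiting.
n(NO) = (2/1) × 9.474 = 18.95 mol
V(NO) = nRT/P = 18.95 × 8.314 × 482.15 / 2790 = 27.23 L

27.2 L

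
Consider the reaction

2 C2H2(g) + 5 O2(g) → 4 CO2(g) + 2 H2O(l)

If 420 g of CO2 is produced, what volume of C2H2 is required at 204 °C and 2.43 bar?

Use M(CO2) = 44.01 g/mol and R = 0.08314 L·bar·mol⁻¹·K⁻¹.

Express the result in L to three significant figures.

n(CO2) = 420.0 / 44.01 = 9.543 mol
n(C2H2) = (2/4) × 9.543 = 4.771 mol
V = nRT/P = 4.771 × 0.08314 × 477.15 / 2.43 = 77.89 L

77.9 L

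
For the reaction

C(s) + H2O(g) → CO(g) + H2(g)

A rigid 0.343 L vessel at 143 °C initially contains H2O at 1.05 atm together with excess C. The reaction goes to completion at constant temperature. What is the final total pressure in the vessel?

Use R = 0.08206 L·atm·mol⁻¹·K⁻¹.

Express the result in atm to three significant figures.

2.10 atm

Since T and V are fixed, P_final/P_initial = n_final/n_initial = 2/1.
P_final = (2/1) × 1.05 = 2.100 atm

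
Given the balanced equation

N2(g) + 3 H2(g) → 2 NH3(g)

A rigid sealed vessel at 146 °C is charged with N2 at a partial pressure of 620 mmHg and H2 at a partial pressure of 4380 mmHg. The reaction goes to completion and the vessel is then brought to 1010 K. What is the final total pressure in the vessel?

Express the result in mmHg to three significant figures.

9060 mmHg

At constant V, partial pressures at 146 °C are proportional to moles, so apply stoichiometry directly to pressures.
P(H2) required for 620 mmHg of N2 = (3/1) × 620 = 1860 mmHg; available 4380 mmHg, so N2 is limiting.
P(H2) remaining = 4380 − (3/1) × 620 = 2520 mmHg
P(gaseous products) = (2)/1 × 620 = 1240 mmHg
P_total at 146 °C = 2520 + 1240 = 3760 mmHg
Scaling to 1010 K: P = 3760 × 1010/419.15 = 9060 mmHg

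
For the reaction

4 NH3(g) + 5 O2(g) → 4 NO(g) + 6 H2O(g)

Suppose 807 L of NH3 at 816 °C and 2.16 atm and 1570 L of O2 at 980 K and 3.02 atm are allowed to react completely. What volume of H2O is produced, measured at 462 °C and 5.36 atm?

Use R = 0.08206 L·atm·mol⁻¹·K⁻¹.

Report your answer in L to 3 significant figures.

n(NH3) = PV/RT = (2.16 × 807) / (0.08206 × 1089.15) = 19.50 mol
n(O2) = PV/RT = (3.02 × 1570) / (0.08206 × 980) = 58.96 mol
For 19.50 mol NH3, stoichiometry requires (5/4) × 19.50 = 24.38 mol O2; 58.96 mol is available, so NH3 is limiting.
n(H2O) = (6/4) × 19.50 = 29.25 mol
V(H2O) = nRT/P = 29.25 × 0.08206 × 735.15 / 5.36 = 329.2 L

329 L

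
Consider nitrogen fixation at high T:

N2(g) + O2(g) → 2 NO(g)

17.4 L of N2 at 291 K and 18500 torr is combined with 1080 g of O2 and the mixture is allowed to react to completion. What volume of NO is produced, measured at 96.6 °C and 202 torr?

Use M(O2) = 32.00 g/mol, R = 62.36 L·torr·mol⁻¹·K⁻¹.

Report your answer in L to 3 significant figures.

n(N2) = PV/RT = (18500 × 17.4) / (62.36 × 291) = 17.74 mol
n(O2) = 1080 / 32.00 = 33.75 mol
For 17.74 mol N2, stoichiometry requires (1/1) × 17.74 = 17.74 mol O2; 33.75 mol is available, so N2 is limiting.
n(NO) = (2/1) × 17.74 = 35.48 mol
V(NO) = nRT/P = 35.48 × 62.36 × 369.75 / 202 = 4050 L

4050 L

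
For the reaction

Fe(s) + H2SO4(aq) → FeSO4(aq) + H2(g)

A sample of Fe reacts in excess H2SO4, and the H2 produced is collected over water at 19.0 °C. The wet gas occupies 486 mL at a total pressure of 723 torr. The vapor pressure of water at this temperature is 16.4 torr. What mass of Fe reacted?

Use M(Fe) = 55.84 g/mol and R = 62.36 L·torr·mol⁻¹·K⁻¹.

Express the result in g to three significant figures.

P(H2) = 723 − 16.4 = 706.6 torr
n(H2) = PV/RT = (706.6 × 0.4860) / (62.36 × 292.15) = 0.01885 mol
n(Fe) = (1/1) × 0.01885 = 0.01885 mol
m(Fe) = 0.01885 × 55.84 = 1.053 g

1.05 g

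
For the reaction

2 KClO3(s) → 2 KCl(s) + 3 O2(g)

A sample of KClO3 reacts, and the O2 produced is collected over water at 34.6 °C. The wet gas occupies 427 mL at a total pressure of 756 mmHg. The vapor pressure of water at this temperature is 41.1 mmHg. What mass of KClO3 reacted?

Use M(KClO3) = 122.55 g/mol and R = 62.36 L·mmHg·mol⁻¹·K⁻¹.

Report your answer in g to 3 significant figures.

1.30 g

P(O2) = 756 − 41.1 = 714.9 mmHg
n(O2) = PV/RT = (714.9 × 0.4270) / (62.36 × 307.75) = 0.01591 mol
n(KClO3) = (2/3) × 0.01591 = 0.01061 mol
m(KClO3) = 0.01061 × 122.55 = 1.300 g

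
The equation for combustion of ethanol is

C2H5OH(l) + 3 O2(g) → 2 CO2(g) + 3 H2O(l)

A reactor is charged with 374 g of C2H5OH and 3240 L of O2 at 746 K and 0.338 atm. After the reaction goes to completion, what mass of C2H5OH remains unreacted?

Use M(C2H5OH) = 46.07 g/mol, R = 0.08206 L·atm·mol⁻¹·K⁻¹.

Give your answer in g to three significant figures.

99.3 g

n(C2H5OH) = 374 / 46.07 = 8.118 mol
n(O2) = PV/RT = (0.338 × 3240) / (0.08206 × 746) = 17.89 mol
For 8.118 mol C2H5OH, stoichiometry requires (3/1) × 8.118 = 24.35 mol O2; 17.89 mol is available, so O2 is limiting.
n(C2H5OH) consumed = (1/3) × 17.89 = 5.963 mol; remaining = 8.118 − 5.963 = 2.155 mol
m(C2H5OH) = 2.155 × 46.07 = 99.28 g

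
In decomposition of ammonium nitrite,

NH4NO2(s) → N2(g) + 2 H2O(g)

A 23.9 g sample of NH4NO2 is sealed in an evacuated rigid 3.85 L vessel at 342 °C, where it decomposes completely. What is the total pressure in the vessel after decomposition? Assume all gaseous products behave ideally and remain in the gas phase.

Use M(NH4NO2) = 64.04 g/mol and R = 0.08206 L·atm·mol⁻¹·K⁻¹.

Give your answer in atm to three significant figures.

14.7 atm

n(NH4NO2) = 23.9 / 64.04 = 0.3732 mol
n(gas produced) = (3/1) × 0.3732 = 1.120 mol
P = nRT/V = 1.120 × 0.08206 × 615.15 / 3.85 = 14.68 atm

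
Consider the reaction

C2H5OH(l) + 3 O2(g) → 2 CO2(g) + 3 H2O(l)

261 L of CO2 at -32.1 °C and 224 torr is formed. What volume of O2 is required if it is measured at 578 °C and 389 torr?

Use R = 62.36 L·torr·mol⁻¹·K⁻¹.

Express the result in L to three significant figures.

796 L

n(CO2) = PV/RT = (224 × 261) / (62.36 × 241.05) = 3.889 mol
n(O2) = (3/2) × 3.889 = 5.833 mol
V = nRT/P = 5.833 × 62.36 × 851.15 / 389 = 795.9 L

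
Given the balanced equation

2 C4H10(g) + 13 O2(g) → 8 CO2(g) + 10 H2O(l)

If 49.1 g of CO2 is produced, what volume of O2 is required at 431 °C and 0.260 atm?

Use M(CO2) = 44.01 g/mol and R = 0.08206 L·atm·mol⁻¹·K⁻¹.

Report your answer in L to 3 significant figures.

403 L

n(CO2) = 49.10 / 44.01 = 1.116 mol
n(O2) = (13/8) × 1.116 = 1.814 mol
V = nRT/P = 1.814 × 0.08206 × 704.15 / 0.260 = 403.1 L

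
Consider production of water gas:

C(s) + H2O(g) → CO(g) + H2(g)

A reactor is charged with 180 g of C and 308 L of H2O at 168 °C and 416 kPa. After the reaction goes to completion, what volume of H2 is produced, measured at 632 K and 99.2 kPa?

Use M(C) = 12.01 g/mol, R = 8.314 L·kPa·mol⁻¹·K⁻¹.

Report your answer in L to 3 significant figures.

794 L

n(C) = 180 / 12.01 = 14.99 mol
n(H2O) = PV/RT = (416 × 308) / (8.314 × 441.15) = 34.93 mol
For 14.99 mol C, stoichiometry requires (1/1) × 14.99 = 14.99 mol H2O; 34.93 mol is available, so C is limiting.
n(H2) = (1/1) × 14.99 = 14.99 mol
V(H2) = nRT/P = 14.99 × 8.314 × 632 / 99.2 = 794.0 L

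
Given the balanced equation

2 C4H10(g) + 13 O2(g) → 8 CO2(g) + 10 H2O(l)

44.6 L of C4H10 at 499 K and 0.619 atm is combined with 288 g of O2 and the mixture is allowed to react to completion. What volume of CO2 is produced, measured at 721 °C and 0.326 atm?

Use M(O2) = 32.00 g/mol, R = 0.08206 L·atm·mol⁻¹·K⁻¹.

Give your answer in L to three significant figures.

675 L

n(C4H10) = PV/RT = (0.619 × 44.6) / (0.08206 × 499) = 0.6742 mol
n(O2) = 288 / 32.00 = 9.000 mol
For 0.6742 mol C4H10, stoichiometry requires (13/2) × 0.6742 = 4.382 mol O2; 9.000 mol is available, so C4H10 is limiting.
n(CO2) = (8/2) × 0.6742 = 2.697 mol
V(CO2) = nRT/P = 2.697 × 0.08206 × 994.15 / 0.326 = 674.9 L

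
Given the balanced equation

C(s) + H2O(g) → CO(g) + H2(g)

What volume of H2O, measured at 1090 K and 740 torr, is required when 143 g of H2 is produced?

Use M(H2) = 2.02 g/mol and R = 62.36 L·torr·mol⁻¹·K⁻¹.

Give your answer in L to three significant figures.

n(H2) = 143.0 / 2.02 = 70.79 mol
n(H2O) = (1/1) × 70.79 = 70.79 mol
V = nRT/P = 70.79 × 62.36 × 1090 / 740 = 6502 L

6500 L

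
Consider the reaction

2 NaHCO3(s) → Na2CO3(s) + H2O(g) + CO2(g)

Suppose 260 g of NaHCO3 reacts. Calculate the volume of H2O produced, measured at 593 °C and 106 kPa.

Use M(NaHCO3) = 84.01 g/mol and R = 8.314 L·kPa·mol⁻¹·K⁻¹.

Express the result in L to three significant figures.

105 L

n(NaHCO3) = 260.0 / 84.01 = 3.095 mol
n(H2O) = (1/2) × 3.095 = 1.548 mol
V = nRT/P = 1.548 × 8.314 × 866.15 / 106 = 105.2 L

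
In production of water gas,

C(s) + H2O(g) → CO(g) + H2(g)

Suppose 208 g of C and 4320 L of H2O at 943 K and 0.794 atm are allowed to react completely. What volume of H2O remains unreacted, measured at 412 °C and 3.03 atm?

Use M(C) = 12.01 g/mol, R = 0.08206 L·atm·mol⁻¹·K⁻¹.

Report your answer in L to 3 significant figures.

n(C) = 208 / 12.01 = 17.32 mol
n(H2O) = PV/RT = (0.794 × 4320) / (0.08206 × 943) = 44.33 mol
For 17.32 mol C, stoichiometry requires (1/1) × 17.32 = 17.32 mol H2O; 44.33 mol is available, so C is limiting.
n(H2O) consumed = (1/1) × 17.32 = 17.32 mol; remaining = 44.33 − 17.32 = 27.01 mol
V(H2O) = nRT/P = 27.01 × 0.08206 × 685.15 / 3.03 = 501.2 L

501 L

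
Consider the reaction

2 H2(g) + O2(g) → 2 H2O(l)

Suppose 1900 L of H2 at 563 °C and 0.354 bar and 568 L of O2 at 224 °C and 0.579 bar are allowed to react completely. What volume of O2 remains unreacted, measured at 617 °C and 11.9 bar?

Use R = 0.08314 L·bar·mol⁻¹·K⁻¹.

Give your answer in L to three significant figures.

n(H2) = PV/RT = (0.354 × 1900) / (0.08314 × 836.15) = 9.675 mol
n(O2) = PV/RT = (0.579 × 568) / (0.08314 × 497.15) = 7.957 mol
For 9.675 mol H2, stoichiometry requires (1/2) × 9.675 = 4.838 mol O2; 7.957 mol is available, so H2 is limiting.
n(O2) consumed = (1/2) × 9.675 = 4.838 mol; remaining = 7.957 − 4.838 = 3.119 mol
V(O2) = nRT/P = 3.119 × 0.08314 × 890.15 / 11.9 = 19.40 L

19.4 L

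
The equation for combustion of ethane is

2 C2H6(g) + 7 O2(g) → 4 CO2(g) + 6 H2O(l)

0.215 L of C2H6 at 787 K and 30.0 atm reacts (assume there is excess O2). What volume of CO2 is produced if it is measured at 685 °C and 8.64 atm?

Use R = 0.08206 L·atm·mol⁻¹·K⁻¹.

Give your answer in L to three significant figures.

1.82 L

n(C2H6) = PV/RT = (30.0 × 0.215) / (0.08206 × 787) = 0.09987 mol
n(CO2) = (4/2) × 0.09987 = 0.1997 mol
V = nRT/P = 0.1997 × 0.08206 × 958.15 / 8.64 = 1.817 L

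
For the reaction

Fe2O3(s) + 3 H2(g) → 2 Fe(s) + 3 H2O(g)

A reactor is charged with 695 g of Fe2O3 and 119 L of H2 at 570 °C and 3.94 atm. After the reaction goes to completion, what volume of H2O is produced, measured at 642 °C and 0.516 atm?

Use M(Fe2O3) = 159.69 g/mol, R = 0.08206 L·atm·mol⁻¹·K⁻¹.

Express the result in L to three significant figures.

n(Fe2O3) = 695 / 159.69 = 4.352 mol
n(H2) = PV/RT = (3.94 × 119) / (0.08206 × 843.15) = 6.777 mol
For 4.352 mol Fe2O3, stoichiometry requires (3/1) × 4.352 = 13.06 mol H2; 6.777 mol is available, so H2 is limiting.
n(H2O) = (3/3) × 6.777 = 6.777 mol
V(H2O) = nRT/P = 6.777 × 0.08206 × 915.15 / 0.516 = 986.3 L

986 L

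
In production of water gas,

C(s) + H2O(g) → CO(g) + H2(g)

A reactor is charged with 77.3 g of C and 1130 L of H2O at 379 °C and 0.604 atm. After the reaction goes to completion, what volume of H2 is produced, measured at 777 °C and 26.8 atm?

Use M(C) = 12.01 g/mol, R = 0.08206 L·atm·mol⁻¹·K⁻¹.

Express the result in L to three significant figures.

20.7 L

n(C) = 77.3 / 12.01 = 6.436 mol
n(H2O) = PV/RT = (0.604 × 1130) / (0.08206 × 652.15) = 12.75 mol
For 6.436 mol C, stoichiometry requires (1/1) × 6.436 = 6.436 mol H2O; 12.75 mol is available, so C is limiting.
n(H2) = (1/1) × 6.436 = 6.436 mol
V(H2) = nRT/P = 6.436 × 0.08206 × 1050.15 / 26.8 = 20.69 L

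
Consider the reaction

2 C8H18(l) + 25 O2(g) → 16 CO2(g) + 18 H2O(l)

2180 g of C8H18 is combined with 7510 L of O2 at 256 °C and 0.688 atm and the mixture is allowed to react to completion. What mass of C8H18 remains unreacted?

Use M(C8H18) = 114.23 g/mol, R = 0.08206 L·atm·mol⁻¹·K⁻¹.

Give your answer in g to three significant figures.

n(C8H18) = 2180 / 114.23 = 19.08 mol
n(O2) = PV/RT = (0.688 × 7510) / (0.08206 × 529.15) = 119.0 mol
For 19.08 mol C8H18, stoichiometry requires (25/2) × 19.08 = 238.5 mol O2; 119.0 mol is available, so O2 is limiting.
n(C8H18) consumed = (2/25) × 119.0 = 9.520 mol; remaining = 19.08 − 9.520 = 9.560 mol
m(C8H18) = 9.560 × 114.23 = 1092 g

1090 g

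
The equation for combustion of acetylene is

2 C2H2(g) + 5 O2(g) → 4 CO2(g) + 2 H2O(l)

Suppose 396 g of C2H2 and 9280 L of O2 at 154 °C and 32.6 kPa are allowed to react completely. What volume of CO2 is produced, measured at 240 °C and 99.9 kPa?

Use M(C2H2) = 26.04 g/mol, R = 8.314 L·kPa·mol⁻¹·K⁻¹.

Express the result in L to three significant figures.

1300 L

n(C2H2) = 396 / 26.04 = 15.21 mol
n(O2) = PV/RT = (32.6 × 9280) / (8.314 × 427.15) = 85.19 mol
For 15.21 mol C2H2, stoichiometry requires (5/2) × 15.21 = 38.03 mol O2; 85.19 mol is available, so C2H2 is limiting.
n(CO2) = (4/2) × 15.21 = 30.42 mol
V(CO2) = nRT/P = 30.42 × 8.314 × 513.15 / 99.9 = 1299 L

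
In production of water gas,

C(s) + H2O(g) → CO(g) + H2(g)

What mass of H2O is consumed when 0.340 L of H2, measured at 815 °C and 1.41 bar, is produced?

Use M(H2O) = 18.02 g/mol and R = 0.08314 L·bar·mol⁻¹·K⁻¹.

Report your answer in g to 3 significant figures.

n(H2) = PV/RT = (1.41 × 0.340) / (0.08314 × 1088.15) = 0.005299 mol
n(H2O) = (1/1) × 0.005299 = 0.005299 mol
m(H2O) = 0.005299 × 18.02 = 0.09549 g

0.0955 g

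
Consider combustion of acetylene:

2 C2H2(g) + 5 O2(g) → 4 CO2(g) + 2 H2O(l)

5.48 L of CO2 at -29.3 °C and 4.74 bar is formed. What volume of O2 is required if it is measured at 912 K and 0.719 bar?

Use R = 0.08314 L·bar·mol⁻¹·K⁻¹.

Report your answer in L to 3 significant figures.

169 L

n(CO2) = PV/RT = (4.74 × 5.48) / (0.08314 × 243.85) = 1.281 mol
n(O2) = (5/4) × 1.281 = 1.601 mol
V = nRT/P = 1.601 × 0.08314 × 912 / 0.719 = 168.8 L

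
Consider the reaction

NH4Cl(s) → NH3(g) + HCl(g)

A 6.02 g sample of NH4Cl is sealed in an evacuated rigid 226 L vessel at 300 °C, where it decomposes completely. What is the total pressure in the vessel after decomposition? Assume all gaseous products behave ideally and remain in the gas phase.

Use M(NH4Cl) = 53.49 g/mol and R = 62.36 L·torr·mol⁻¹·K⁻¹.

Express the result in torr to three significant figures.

n(NH4Cl) = 6.02 / 53.49 = 0.1125 mol
n(gas produced) = (2/1) × 0.1125 = 0.2250 mol
P = nRT/V = 0.2250 × 62.36 × 573.15 / 226 = 35.58 torr

35.6 torr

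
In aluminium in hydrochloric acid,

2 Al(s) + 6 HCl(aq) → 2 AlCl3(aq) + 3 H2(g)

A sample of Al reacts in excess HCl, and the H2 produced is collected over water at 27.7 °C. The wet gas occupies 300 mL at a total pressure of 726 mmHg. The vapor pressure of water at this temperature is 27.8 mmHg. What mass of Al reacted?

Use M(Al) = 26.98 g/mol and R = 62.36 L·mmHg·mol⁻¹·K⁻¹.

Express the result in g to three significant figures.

0.201 g

P(H2) = 726 − 27.8 = 698.2 mmHg
n(H2) = PV/RT = (698.2 × 0.3000) / (62.36 × 300.85) = 0.01116 mol
n(Al) = (2/3) × 0.01116 = 0.007440 mol
m(Al) = 0.007440 × 26.98 = 0.2007 g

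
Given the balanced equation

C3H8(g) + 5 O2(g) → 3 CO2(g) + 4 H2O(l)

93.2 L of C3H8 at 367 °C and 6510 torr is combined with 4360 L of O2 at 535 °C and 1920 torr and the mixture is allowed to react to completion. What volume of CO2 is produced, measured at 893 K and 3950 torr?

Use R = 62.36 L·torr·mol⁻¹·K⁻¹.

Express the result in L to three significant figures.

643 L

n(C3H8) = PV/RT = (6510 × 93.2) / (62.36 × 640.15) = 15.20 mol
n(O2) = PV/RT = (1920 × 4360) / (62.36 × 808.15) = 166.1 mol
For 15.20 mol C3H8, stoichiometry requires (5/1) × 15.20 = 76.00 mol O2; 166.1 mol is available, so C3H8 is limiting.
n(CO2) = (3/1) × 15.20 = 45.60 mol
V(CO2) = nRT/P = 45.60 × 62.36 × 893 / 3950 = 642.9 L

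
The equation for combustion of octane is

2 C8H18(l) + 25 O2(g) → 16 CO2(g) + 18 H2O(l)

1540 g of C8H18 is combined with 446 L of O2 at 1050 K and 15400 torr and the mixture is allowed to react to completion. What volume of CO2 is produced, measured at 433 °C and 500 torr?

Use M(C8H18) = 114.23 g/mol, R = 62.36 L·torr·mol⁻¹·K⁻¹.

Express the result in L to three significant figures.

n(C8H18) = 1540 / 114.23 = 13.48 mol
n(O2) = PV/RT = (15400 × 446) / (62.36 × 1050) = 104.9 mol
For 13.48 mol C8H18, stoichiometry requires (25/2) × 13.48 = 168.5 mol O2; 104.9 mol is available, so O2 is limiting.
n(CO2) = (16/25) × 104.9 = 67.14 mol
V(CO2) = nRT/P = 67.14 × 62.36 × 706.15 / 500 = 5913 L

5910 L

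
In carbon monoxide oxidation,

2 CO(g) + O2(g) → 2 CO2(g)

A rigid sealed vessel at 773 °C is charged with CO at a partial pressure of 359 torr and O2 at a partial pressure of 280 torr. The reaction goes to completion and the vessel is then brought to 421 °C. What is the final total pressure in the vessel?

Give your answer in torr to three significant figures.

305 torr

At constant V, partial pressures at 773 °C are proportional to moles, so apply stoichiometry directly to pressures.
P(O2) required for 359 torr of CO = (1/2) × 359 = 179.5 torr; available 280 torr, so CO is limiting.
P(O2) remaining = 280 − (1/2) × 359 = 100.5 torr
P(gaseous products) = (2)/2 × 359 = 359.0 torr
P_total at 773 °C = 100.5 + 359.0 = 459.5 torr
Scaling to 421 °C: P = 459.5 × 694.15/1046.15 = 304.9 torr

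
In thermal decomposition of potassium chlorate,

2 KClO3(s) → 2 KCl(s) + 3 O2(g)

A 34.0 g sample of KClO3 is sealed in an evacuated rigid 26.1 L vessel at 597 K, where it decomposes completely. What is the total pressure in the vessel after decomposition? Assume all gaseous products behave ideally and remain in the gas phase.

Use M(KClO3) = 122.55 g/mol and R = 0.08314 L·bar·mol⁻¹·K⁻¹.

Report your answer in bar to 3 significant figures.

n(KClO3) = 34.0 / 122.55 = 0.2774 mol
n(gas produced) = (3/2) × 0.2774 = 0.4161 mol
P = nRT/V = 0.4161 × 0.08314 × 597 / 26.1 = 0.7913 bar

0.791 bar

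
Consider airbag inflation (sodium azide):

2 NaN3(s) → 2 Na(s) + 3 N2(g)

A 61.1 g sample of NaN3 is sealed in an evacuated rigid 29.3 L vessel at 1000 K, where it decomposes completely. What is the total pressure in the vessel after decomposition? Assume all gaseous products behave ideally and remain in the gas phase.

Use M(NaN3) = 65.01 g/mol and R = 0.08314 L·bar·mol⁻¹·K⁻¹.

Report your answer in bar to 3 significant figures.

4.00 bar

n(NaN3) = 61.1 / 65.01 = 0.9399 mol
n(gas produced) = (3/2) × 0.9399 = 1.410 mol
P = nRT/V = 1.410 × 0.08314 × 1000 / 29.3 = 4.001 bar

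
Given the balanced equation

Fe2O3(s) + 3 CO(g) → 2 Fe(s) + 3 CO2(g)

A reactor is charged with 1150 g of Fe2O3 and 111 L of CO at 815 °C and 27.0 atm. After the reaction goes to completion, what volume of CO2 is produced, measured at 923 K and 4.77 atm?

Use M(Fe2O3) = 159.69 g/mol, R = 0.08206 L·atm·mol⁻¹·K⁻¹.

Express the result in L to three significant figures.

n(Fe2O3) = 1150 / 159.69 = 7.201 mol
n(CO) = PV/RT = (27.0 × 111) / (0.08206 × 1088.15) = 33.56 mol
For 7.201 mol Fe2O3, stoichiometry requires (3/1) × 7.201 = 21.60 mol CO; 33.56 mol is available, so Fe2O3 is limiting.
n(CO2) = (3/1) × 7.201 = 21.60 mol
V(CO2) = nRT/P = 21.60 × 0.08206 × 923 / 4.77 = 343.0 L

343 L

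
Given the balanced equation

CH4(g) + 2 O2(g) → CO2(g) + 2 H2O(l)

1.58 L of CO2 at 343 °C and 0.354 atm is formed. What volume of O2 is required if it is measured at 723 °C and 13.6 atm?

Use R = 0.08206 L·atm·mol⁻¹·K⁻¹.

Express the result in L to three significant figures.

n(CO2) = PV/RT = (0.354 × 1.58) / (0.08206 × 616.15) = 0.01106 mol
n(O2) = (2/1) × 0.01106 = 0.02212 mol
V = nRT/P = 0.02212 × 0.08206 × 996.15 / 13.6 = 0.1330 L

0.133 L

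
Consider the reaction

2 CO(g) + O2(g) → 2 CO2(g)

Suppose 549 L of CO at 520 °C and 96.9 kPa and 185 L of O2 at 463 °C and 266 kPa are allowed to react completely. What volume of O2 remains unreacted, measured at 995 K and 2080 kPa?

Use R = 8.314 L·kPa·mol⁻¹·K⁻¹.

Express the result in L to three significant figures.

15.9 L

n(CO) = PV/RT = (96.9 × 549) / (8.314 × 793.15) = 8.067 mol
n(O2) = PV/RT = (266 × 185) / (8.314 × 736.15) = 8.040 mol
For 8.067 mol CO, stoichiometry requires (1/2) × 8.067 = 4.034 mol O2; 8.040 mol is available, so CO is limiting.
n(O2) consumed = (1/2) × 8.067 = 4.034 mol; remaining = 8.040 − 4.034 = 4.006 mol
V(O2) = nRT/P = 4.006 × 8.314 × 995 / 2080 = 15.93 L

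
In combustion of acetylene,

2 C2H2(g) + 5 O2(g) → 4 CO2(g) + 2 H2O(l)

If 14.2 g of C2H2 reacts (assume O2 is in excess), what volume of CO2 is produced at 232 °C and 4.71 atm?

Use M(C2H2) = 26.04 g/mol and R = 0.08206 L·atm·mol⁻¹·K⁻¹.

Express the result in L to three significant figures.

9.60 L

n(C2H2) = 14.20 / 26.04 = 0.5453 mol
n(CO2) = (4/2) × 0.5453 = 1.091 mol
V = nRT/P = 1.091 × 0.08206 × 505.15 / 4.71 = 9.602 L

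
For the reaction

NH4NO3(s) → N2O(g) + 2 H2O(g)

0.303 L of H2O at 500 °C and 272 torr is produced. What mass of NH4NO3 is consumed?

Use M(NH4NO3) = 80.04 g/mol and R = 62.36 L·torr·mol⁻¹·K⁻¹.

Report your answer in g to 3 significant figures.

0.0684 g

n(H2O) = PV/RT = (272 × 0.303) / (62.36 × 773.15) = 0.001709 mol
n(NH4NO3) = (1/2) × 0.001709 = 0.0008545 mol
m(NH4NO3) = 0.0008545 × 80.04 = 0.06839 g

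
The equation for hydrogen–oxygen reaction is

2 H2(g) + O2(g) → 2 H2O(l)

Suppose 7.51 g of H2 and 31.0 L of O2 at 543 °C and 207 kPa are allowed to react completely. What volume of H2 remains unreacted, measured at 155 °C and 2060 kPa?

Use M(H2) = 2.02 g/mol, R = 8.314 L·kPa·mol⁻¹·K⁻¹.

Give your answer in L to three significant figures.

n(H2) = 7.51 / 2.02 = 3.718 mol
n(O2) = PV/RT = (207 × 31.0) / (8.314 × 816.15) = 0.9457 mol
For 3.718 mol H2, stoichiometry requires (1/2) × 3.718 = 1.859 mol O2; 0.9457 mol is available, so O2 is limiting.
n(H2) consumed = (2/1) × 0.9457 = 1.891 mol; remaining = 3.718 − 1.891 = 1.827 mol
V(H2) = nRT/P = 1.827 × 8.314 × 428.15 / 2060 = 3.157 L

3.16 L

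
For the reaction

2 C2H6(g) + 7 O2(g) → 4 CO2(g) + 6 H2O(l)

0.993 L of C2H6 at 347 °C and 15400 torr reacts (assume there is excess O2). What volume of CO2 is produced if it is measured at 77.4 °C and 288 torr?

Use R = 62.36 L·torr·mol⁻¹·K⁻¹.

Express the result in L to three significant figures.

60.0 L

n(C2H6) = PV/RT = (15400 × 0.993) / (62.36 × 620.15) = 0.3954 mol
n(CO2) = (4/2) × 0.3954 = 0.7908 mol
V = nRT/P = 0.7908 × 62.36 × 350.55 / 288 = 60.02 L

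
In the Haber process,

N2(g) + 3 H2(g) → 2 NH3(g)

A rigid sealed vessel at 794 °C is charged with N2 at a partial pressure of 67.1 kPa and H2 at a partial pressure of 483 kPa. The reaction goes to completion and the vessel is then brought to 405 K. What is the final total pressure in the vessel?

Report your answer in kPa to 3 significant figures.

158 kPa

At constant V, partial pressures at 794 °C are proportional to moles, so apply stoichiometry directly to pressures.
P(H2) required for 67.1 kPa of N2 = (3/1) × 67.1 = 201.3 kPa; available 483 kPa, so N2 is limiting.
P(H2) remaining = 483 − (3/1) × 67.1 = 281.7 kPa
P(gaseous products) = (2)/1 × 67.1 = 134.2 kPa
P_total at 794 °C = 281.7 + 134.2 = 415.9 kPa
Scaling to 405 K: P = 415.9 × 405/1067.15 = 157.8 kPa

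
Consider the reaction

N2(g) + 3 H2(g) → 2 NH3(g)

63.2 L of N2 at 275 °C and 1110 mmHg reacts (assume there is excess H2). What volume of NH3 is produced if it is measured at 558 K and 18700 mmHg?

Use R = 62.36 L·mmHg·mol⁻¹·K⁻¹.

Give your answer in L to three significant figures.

n(N2) = PV/RT = (1110 × 63.2) / (62.36 × 548.15) = 2.052 mol
n(NH3) = (2/1) × 2.052 = 4.104 mol
V = nRT/P = 4.104 × 62.36 × 558 / 18700 = 7.637 L

7.64 L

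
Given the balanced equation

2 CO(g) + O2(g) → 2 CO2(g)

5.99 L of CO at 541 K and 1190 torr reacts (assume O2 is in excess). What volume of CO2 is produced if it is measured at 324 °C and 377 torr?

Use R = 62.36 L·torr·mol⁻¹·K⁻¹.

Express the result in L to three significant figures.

20.9 L

n(CO) = PV/RT = (1190 × 5.99) / (62.36 × 541) = 0.2113 mol
n(CO2) = (2/2) × 0.2113 = 0.2113 mol
V = nRT/P = 0.2113 × 62.36 × 597.15 / 377 = 20.87 L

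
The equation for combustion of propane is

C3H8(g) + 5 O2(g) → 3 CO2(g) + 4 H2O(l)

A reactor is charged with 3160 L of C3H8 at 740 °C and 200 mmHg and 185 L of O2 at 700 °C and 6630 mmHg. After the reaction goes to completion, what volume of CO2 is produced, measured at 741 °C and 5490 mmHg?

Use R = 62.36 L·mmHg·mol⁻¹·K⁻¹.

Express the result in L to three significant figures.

140 L

n(C3H8) = PV/RT = (200 × 3160) / (62.36 × 1013.15) = 10.00 mol
n(O2) = PV/RT = (6630 × 185) / (62.36 × 973.15) = 20.21 mol
For 10.00 mol C3H8, stoichiometry requires (5/1) × 10.00 = 50.00 mol O2; 20.21 mol is available, so O2 is limiting.
n(CO2) = (3/5) × 20.21 = 12.13 mol
V(CO2) = nRT/P = 12.13 × 62.36 × 1014.15 / 5490 = 139.7 L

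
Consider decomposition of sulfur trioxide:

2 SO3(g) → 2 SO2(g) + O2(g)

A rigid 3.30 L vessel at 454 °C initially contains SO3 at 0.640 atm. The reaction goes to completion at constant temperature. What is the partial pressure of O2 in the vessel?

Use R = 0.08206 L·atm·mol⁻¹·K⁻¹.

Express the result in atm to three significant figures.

0.320 atm

n(SO3)₀ = PV/RT = (0.640 × 3.30) / (0.08206 × 727.15) = 0.03539 mol
n(O2) = (1/2) × 0.03539 = 0.01769 mol
P(O2) = nRT/V = 0.01769 × 0.08206 × 727.15 / 3.30 = 0.3199 atm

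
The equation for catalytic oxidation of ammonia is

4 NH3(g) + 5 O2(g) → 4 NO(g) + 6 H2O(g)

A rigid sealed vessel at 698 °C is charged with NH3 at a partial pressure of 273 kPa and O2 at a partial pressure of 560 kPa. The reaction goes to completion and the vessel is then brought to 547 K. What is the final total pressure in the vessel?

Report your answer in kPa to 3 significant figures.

Because the vessel is rigid and T is held at 698 °C, work the stoichiometry in partial pressures (P_i = n_iRT/V).
P(O2) required for 273 kPa of NH3 = (5/4) × 273 = 341.2 kPa; available 560 kPa, so NH3 is limiting.
P(O2) remaining = 560 − (5/4) × 273 = 218.8 kPa
P(gaseous products) = (4+6)/4 × 273 = 682.5 kPa
P_total at 698 °C = 218.8 + 682.5 = 901.3 kPa
Scaling to 547 K: P = 901.3 × 547/971.15 = 507.7 kPa

508 kPa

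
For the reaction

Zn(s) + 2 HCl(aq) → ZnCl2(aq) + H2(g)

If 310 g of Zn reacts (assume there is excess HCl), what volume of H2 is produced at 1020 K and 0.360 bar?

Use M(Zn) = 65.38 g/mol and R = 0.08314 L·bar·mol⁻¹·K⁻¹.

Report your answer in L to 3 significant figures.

1120 L

n(Zn) = 310.0 / 65.38 = 4.742 mol
n(H2) = (1/1) × 4.742 = 4.742 mol
V = nRT/P = 4.742 × 0.08314 × 1020 / 0.360 = 1117 L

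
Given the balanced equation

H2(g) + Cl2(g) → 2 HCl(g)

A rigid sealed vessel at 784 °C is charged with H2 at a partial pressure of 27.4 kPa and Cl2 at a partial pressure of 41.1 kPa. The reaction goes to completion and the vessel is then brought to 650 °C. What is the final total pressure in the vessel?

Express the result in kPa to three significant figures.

At constant V, partial pressures at 784 °C are proportional to moles, so apply stoichiometry directly to pressures.
P(Cl2) required for 27.4 kPa of H2 = (1/1) × 27.4 = 27.40 kPa; available 41.1 kPa, so H2 is limiting.
P(Cl2) remaining = 41.1 − (1/1) × 27.4 = 13.70 kPa
P(gaseous products) = (2)/1 × 27.4 = 54.80 kPa
P_total at 784 °C = 13.70 + 54.80 = 68.50 kPa
Scaling to 650 °C: P = 68.50 × 923.15/1057.15 = 59.82 kPa

59.8 kPa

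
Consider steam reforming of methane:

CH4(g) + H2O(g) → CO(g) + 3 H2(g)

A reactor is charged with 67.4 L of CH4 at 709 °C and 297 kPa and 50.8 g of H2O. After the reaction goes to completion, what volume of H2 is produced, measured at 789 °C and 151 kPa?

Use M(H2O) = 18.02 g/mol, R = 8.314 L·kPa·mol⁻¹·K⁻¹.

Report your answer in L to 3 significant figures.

430 L

n(CH4) = PV/RT = (297 × 67.4) / (8.314 × 982.15) = 2.451 mol
n(H2O) = 50.8 / 18.02 = 2.819 mol
For 2.451 mol CH4, stoichiometry requires (1/1) × 2.451 = 2.451 mol H2O; 2.819 mol is available, so CH4 is limiting.
n(H2) = (3/1) × 2.451 = 7.353 mol
V(H2) = nRT/P = 7.353 × 8.314 × 1062.15 / 151 = 430.0 L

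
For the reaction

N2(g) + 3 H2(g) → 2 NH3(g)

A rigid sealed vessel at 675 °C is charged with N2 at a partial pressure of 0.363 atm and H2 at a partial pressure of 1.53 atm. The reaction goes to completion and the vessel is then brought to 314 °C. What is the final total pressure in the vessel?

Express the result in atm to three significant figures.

With V and T fixed, P_i ∝ n_i, so the mole ratios apply directly to partial pressures at 675 °C.
P(H2) required for 0.363 atm of N2 = (3/1) × 0.363 = 1.089 atm; available 1.53 atm, so N2 is limiting.
P(H2) remaining = 1.53 − (3/1) × 0.363 = 0.4410 atm
P(gaseous products) = (2)/1 × 0.363 = 0.7260 atm
P_total at 675 °C = 0.4410 + 0.7260 = 1.167 atm
Scaling to 314 °C: P = 1.167 × 587.15/948.15 = 0.7227 atm

0.723 atm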